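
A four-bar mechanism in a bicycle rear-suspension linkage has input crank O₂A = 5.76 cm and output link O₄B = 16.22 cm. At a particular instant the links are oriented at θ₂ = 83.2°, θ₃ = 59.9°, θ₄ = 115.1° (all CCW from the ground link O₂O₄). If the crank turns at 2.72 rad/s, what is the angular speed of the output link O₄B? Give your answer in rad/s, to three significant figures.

0.465

ω₂ = 2.72 rad/s
Differentiating the loop-closure r₂e^{iθ₂}+r₃e^{iθ₃}=r₁+r₄e^{iθ₄} gives r₂ω₂e^{iθ₂}+r₃ω₃e^{iθ₃}=r₄ω₄e^{iθ₄}.
Eliminating the other unknown: ω₄ = r₂ω₂ sin(θ₂−θ₃) / [r₄ sin(θ₄−θ₃)].
Numerator sine = +0.39555; denominator sine = +0.82115.
Result = 0.0576·2.72·(+0.39555) / (0.1622·(+0.82115)) = +0.46528 rad/s; magnitude 0.46528 rad/s.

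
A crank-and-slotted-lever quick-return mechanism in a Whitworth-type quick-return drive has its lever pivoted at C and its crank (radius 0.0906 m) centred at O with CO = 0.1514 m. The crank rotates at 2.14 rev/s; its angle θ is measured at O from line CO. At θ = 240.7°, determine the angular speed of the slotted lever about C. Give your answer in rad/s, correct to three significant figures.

1.14

ω = 13.45 rad/s (from 2.14 rev/s).
Crank pin A relative to C: A = (d + r cosθ, r sinθ); lever angle φ = atan2(r sinθ, d + r cosθ).
Differentiating tanφ: φ̇ = rω(d cosθ + r)/(d² + r² + 2dr cosθ).
d² + r² + 2dr cosθ = |CA|² = 0.0177048 m²;  d cosθ + r = +0.016507 m.
|ω_lever| = |0.0906·13.45·+0.016507| / 0.0177048 = 1.1358 rad/s.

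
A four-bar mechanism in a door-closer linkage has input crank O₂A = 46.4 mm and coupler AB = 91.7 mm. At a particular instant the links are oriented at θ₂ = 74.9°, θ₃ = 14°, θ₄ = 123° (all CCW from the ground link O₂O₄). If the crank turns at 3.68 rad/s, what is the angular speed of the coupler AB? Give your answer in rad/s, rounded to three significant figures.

1.47

ω₂ = 3.68 rad/s
Differentiating the loop-closure r₂e^{iθ₂}+r₃e^{iθ₃}=r₁+r₄e^{iθ₄} gives r₂ω₂e^{iθ₂}+r₃ω₃e^{iθ₃}=r₄ω₄e^{iθ₄}.
Eliminating the other unknown: ω₃ = r₂ω₂ sin(θ₄−θ₂) / [r₃ sin(θ₃−θ₄)].
Numerator sine = +0.74431; denominator sine = -0.94552.
Result = 0.0464·3.68·(+0.74431) / (0.0917·(-0.94552)) = -1.4658 rad/s; magnitude 1.4658 rad/s.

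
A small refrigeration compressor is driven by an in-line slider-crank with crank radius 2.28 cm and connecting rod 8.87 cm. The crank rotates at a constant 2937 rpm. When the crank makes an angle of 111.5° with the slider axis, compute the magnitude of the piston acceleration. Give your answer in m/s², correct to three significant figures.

1200

ω = 2π·2937/60 = 307.6 rad/s
x(θ) = r cosθ + √(L² − r² sin²θ); with ω constant, a = ω²·d²x/dθ².
d²x/dθ² = −r cosθ − r²(cos2θ)/√u − r⁴ sin²2θ/(4u^{3/2}),  u = L² − r² sin²θ = 0.00741768 m².
Substituting r = 0.0228 m, L = 0.0887 m, θ = 111.5°: d²x/dθ² = +0.012721 m.
a = ω²·d²x/dθ² = (307.6)²·(+0.012721) = +1203.4 m/s²;  |a| = 1203.4 m/s².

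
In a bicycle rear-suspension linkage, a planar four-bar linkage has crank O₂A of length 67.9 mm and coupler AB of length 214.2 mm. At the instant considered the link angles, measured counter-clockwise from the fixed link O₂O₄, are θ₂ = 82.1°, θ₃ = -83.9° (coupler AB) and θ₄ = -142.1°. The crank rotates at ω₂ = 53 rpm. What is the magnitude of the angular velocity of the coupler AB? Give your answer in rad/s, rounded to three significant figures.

ω₂ = 5.55 rad/s (from 53 rpm).
Differentiating the loop-closure r₂e^{iθ₂}+r₃e^{iθ₃}=r₁+r₄e^{iθ₄} gives r₂ω₂e^{iθ₂}+r₃ω₃e^{iθ₃}=r₄ω₄e^{iθ₄}.
Eliminating the other unknown: ω₃ = r₂ω₂ sin(θ₄−θ₂) / [r₃ sin(θ₃−θ₄)].
Numerator sine = +0.69717; denominator sine = +0.84989.
Result = 0.0679·5.55·(+0.69717) / (0.2142·(+0.84989)) = +1.4432 rad/s; magnitude 1.4432 rad/s.

1.44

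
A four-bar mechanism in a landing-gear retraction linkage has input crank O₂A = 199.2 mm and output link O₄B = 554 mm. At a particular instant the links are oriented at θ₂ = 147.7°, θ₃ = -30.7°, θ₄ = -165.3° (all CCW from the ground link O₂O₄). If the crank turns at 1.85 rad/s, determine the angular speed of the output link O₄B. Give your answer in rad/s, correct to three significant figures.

ω₂ = 1.85 rad/s
Differentiating the loop-closure r₂e^{iθ₂}+r₃e^{iθ₃}=r₁+r₄e^{iθ₄} gives r₂ω₂e^{iθ₂}+r₃ω₃e^{iθ₃}=r₄ω₄e^{iθ₄}.
Eliminating the other unknown: ω₄ = r₂ω₂ sin(θ₂−θ₃) / [r₄ sin(θ₄−θ₃)].
Numerator sine = +0.02792; denominator sine = -0.71203.
Result = 0.1992·1.85·(+0.02792) / (0.554·(-0.71203)) = -0.026085 rad/s; magnitude 0.026085 rad/s.

0.0261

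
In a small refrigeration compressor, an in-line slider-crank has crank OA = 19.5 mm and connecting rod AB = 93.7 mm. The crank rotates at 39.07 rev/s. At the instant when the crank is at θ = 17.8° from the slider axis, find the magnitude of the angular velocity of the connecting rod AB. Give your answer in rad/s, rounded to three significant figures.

48.7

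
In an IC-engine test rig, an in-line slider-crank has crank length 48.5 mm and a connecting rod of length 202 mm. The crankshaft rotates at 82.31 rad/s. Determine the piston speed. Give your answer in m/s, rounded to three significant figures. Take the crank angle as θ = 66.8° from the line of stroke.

4.03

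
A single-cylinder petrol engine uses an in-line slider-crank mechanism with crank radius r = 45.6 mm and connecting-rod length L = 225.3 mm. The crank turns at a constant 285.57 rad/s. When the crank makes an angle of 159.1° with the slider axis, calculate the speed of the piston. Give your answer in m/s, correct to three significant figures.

3.76

ω = 285.6 rad/s
For an in-line slider-crank, x = r cosθ + √(L² − r² sin²θ), so v = −rω sinθ·[1 + r cosθ/√(L² − r² sin²θ)].
With r = 0.0456 m, L = 0.2253 m, θ = 159.1°: √(L² − r² sin²θ) = 0.22471 m.
v = −0.0456·285.6·0.35674·[1 + 0.0456·-0.93420/0.22471] = -3.7648 m/s.
|v| = 3.7648 m/s.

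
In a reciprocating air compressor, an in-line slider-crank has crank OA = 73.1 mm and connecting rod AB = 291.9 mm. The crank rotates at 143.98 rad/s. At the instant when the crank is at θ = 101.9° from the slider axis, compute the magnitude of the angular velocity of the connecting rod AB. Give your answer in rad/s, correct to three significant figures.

ω = 144 rad/s
The rod makes angle φ with the slider axis where L sinφ = r sinθ; differentiating, L cosφ·φ̇ = r ω cosθ.
L cosφ = √(L² − r² sin²θ) = 0.283 m.
|ω_rod| = r ω |cosθ| / √(L² − r² sin²θ) = 0.0731·144·0.20620/0.283 = 7.6688 rad/s.

7.67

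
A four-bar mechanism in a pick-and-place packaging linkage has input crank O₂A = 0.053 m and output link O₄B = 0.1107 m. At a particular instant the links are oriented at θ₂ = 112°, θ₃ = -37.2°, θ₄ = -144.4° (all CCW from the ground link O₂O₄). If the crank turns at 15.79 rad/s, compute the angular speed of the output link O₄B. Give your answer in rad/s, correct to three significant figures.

ω₂ = 15.79 rad/s
Differentiating the loop-closure r₂e^{iθ₂}+r₃e^{iθ₃}=r₁+r₄e^{iθ₄} gives r₂ω₂e^{iθ₂}+r₃ω₃e^{iθ₃}=r₄ω₄e^{iθ₄}.
Eliminating the other unknown: ω₄ = r₂ω₂ sin(θ₂−θ₃) / [r₄ sin(θ₄−θ₃)].
Numerator sine = +0.51204; denominator sine = -0.95528.
Result = 0.053·15.79·(+0.51204) / (0.1107·(-0.95528)) = -4.0522 rad/s; magnitude 4.0522 rad/s.

4.05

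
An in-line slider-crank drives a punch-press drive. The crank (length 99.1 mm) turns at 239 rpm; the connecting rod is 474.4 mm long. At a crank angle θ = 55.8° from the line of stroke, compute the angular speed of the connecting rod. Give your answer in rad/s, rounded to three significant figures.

2.98

ω = 25.03 rad/s (converted from 239 rpm).
The rod makes angle φ with the slider axis where L sinφ = r sinθ; differentiating, L cosφ·φ̇ = r ω cosθ.
L cosφ = √(L² − r² sin²θ) = 0.46727 m.
|ω_rod| = r ω |cosθ| / √(L² − r² sin²θ) = 0.0991·25.03·0.56208/0.46727 = 2.9836 rad/s.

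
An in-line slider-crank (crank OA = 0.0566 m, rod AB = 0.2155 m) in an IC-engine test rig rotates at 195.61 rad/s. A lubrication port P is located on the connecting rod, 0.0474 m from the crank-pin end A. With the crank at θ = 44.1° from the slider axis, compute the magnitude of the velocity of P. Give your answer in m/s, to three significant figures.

ω = 195.6 rad/s.  Crank-pin speed |V_A| = rω = 11.072 m/s, perpendicular to OA.
Rod angle: sinφ = −(r/L) sinθ ⇒ φ = -10.532°; ω_rod = −rω cosθ/√(L²−r²sin²θ) = -37.527 rad/s.
V_P = V_A + ω_rod × AP, with AP = 0.0474 m along the rod.
Components: V_Px = −rω sinθ − a·ω_rod·sinφ = -8.0299 m/s;  V_Py = rω cosθ + a·ω_rod·cosφ = +6.202 m/s.
|V_P| = √(V_Px² + V_Py²) = 10.146 m/s.

10.1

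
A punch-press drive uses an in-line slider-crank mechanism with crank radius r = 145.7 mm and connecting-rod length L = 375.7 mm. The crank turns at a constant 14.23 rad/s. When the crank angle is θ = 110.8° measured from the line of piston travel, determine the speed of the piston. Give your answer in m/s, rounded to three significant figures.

ω = 14.23 rad/s
For an in-line slider-crank, x = r cosθ + √(L² − r² sin²θ), so v = −rω sinθ·[1 + r cosθ/√(L² − r² sin²θ)].
With r = 0.1457 m, L = 0.3757 m, θ = 110.8°: √(L² − r² sin²θ) = 0.35014 m.
v = −0.1457·14.23·0.93483·[1 + 0.1457·-0.35511/0.35014] = -1.6518 m/s.
|v| = 1.6518 m/s.

1.65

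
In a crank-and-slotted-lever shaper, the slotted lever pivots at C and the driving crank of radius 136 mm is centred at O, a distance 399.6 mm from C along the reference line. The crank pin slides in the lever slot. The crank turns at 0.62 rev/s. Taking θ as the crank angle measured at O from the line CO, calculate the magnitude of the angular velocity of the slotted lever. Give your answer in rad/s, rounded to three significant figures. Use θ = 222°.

0.876

ω = 3.896 rad/s (from 0.62 rev/s).
Crank pin A relative to C: A = (d + r cosθ, r sinθ); lever angle φ = atan2(r sinθ, d + r cosθ).
Differentiating tanφ: φ̇ = rω(d cosθ + r)/(d² + r² + 2dr cosθ).
d² + r² + 2dr cosθ = |CA|² = 0.0974029 m²;  d cosθ + r = -0.16096 m.
|ω_lever| = |0.136·3.896·-0.16096| / 0.0974029 = 0.8755 rad/s.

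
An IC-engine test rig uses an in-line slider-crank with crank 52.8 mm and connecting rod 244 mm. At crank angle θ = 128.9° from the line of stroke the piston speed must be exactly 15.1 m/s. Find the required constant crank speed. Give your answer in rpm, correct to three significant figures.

4070

For an in-line slider-crank, |v_piston| = rω|sinθ|·[1 + r cosθ/√(L² − r² sin²θ)].
With r = 0.0528 m, L = 0.244 m, θ = 128.9°: the bracketed kinematic factor |dx/dθ| = 0.035427 m.
ω = v/|dx/dθ| = 15.1/0.035427 = 426.23 rad/s.
N = 60ω/(2π) = 4070.2 rpm.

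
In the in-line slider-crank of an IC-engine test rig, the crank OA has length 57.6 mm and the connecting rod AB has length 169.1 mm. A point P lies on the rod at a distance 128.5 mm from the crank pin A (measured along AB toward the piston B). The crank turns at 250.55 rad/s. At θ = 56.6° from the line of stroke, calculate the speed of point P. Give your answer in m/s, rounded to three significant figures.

14.0

ω = 250.6 rad/s.  Crank-pin speed |V_A| = rω = 14.432 m/s, perpendicular to OA.
Rod angle: sinφ = −(r/L) sinθ ⇒ φ = -16.521°; ω_rod = −rω cosθ/√(L²−r²sin²θ) = -49.003 rad/s.
V_P = V_A + ω_rod × AP, with AP = 0.1285 m along the rod.
Components: V_Px = −rω sinθ − a·ω_rod·sinφ = -13.839 m/s;  V_Py = rω cosθ + a·ω_rod·cosφ = +1.9074 m/s.
|V_P| = √(V_Px² + V_Py²) = 13.97 m/s.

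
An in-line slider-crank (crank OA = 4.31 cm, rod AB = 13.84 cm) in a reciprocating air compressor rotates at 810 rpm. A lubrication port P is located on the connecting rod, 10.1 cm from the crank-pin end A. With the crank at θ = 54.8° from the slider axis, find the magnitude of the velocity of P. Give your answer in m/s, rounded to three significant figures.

3.44

ω = 84.82 rad/s.  Crank-pin speed |V_A| = rω = 3.6559 m/s, perpendicular to OA.
Rod angle: sinφ = −(r/L) sinθ ⇒ φ = -14.742°; ω_rod = −rω cosθ/√(L²−r²sin²θ) = -15.745 rad/s.
V_P = V_A + ω_rod × AP, with AP = 0.101 m along the rod.
Components: V_Px = −rω sinθ − a·ω_rod·sinφ = -3.392 m/s;  V_Py = rω cosθ + a·ω_rod·cosφ = +0.56948 m/s.
|V_P| = √(V_Px² + V_Py²) = 3.4395 m/s.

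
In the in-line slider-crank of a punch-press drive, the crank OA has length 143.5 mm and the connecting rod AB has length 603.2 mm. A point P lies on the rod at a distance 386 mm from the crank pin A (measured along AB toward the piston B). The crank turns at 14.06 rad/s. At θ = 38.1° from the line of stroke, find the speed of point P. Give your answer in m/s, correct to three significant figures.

1.51

ω = 14.06 rad/s.  Crank-pin speed |V_A| = rω = 2.0176 m/s, perpendicular to OA.
Rod angle: sinφ = −(r/L) sinθ ⇒ φ = -8.441°; ω_rod = −rω cosθ/√(L²−r²sin²θ) = -2.661 rad/s.
V_P = V_A + ω_rod × AP, with AP = 0.386 m along the rod.
Components: V_Px = −rω sinθ − a·ω_rod·sinφ = -1.3957 m/s;  V_Py = rω cosθ + a·ω_rod·cosφ = +0.57171 m/s.
|V_P| = √(V_Px² + V_Py²) = 1.5083 m/s.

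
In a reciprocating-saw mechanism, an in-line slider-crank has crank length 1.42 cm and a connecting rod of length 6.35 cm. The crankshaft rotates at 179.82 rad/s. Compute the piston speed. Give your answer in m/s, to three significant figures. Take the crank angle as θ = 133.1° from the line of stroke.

1.58

ω = 179.8 rad/s
For an in-line slider-crank, x = r cosθ + √(L² − r² sin²θ), so v = −rω sinθ·[1 + r cosθ/√(L² − r² sin²θ)].
With r = 0.0142 m, L = 0.0635 m, θ = 133.1°: √(L² − r² sin²θ) = 0.062648 m.
v = −0.0142·179.8·0.73016·[1 + 0.0142·-0.68327/0.062648] = -1.5757 m/s.
|v| = 1.5757 m/s.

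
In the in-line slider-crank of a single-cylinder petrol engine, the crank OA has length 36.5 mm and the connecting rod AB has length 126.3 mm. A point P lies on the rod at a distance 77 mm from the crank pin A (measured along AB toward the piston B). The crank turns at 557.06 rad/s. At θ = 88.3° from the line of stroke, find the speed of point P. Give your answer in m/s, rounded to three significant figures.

20.4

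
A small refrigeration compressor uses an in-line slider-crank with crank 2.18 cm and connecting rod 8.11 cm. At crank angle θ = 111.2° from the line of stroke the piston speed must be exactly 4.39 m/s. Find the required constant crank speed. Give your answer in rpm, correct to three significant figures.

2290

For an in-line slider-crank, |v_piston| = rω|sinθ|·[1 + r cosθ/√(L² − r² sin²θ)].
With r = 0.0218 m, L = 0.0811 m, θ = 111.2°: the bracketed kinematic factor |dx/dθ| = 0.018284 m.
ω = v/|dx/dθ| = 4.39/0.018284 = 240.1 rad/s.
N = 60ω/(2π) = 2292.8 rpm.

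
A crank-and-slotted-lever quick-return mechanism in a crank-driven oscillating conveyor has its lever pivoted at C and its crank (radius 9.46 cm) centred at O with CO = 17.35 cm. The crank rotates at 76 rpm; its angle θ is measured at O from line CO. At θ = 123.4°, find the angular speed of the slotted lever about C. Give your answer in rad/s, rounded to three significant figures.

0.0326

ω = 7.959 rad/s (from 76 rpm).
Crank pin A relative to C: A = (d + r cosθ, r sinθ); lever angle φ = atan2(r sinθ, d + r cosθ).
Differentiating tanφ: φ̇ = rω(d cosθ + r)/(d² + r² + 2dr cosθ).
d² + r² + 2dr cosθ = |CA|² = 0.0209812 m²;  d cosθ + r = -0.00090841 m.
|ω_lever| = |0.0946·7.959·-0.00090841| / 0.0209812 = 0.032597 rad/s.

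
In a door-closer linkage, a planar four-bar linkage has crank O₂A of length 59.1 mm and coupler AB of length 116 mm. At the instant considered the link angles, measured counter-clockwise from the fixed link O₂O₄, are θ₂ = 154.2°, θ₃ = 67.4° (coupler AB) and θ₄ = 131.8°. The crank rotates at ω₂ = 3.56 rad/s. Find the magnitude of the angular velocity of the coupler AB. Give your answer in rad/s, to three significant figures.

ω₂ = 3.56 rad/s
Differentiating the loop-closure r₂e^{iθ₂}+r₃e^{iθ₃}=r₁+r₄e^{iθ₄} gives r₂ω₂e^{iθ₂}+r₃ω₃e^{iθ₃}=r₄ω₄e^{iθ₄}.
Eliminating the other unknown: ω₃ = r₂ω₂ sin(θ₄−θ₂) / [r₃ sin(θ₃−θ₄)].
Numerator sine = -0.38107; denominator sine = -0.90183.
Result = 0.0591·3.56·(-0.38107) / (0.116·(-0.90183)) = +0.76641 rad/s; magnitude 0.76641 rad/s.

0.766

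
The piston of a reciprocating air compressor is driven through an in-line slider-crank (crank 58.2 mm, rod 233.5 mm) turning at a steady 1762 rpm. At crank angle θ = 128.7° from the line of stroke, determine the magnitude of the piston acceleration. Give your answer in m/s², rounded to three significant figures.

1340

ω = 2π·1762/60 = 184.5 rad/s
x(θ) = r cosθ + √(L² − r² sin²θ); with ω constant, a = ω²·d²x/dθ².
d²x/dθ² = −r cosθ − r²(cos2θ)/√u − r⁴ sin²2θ/(4u^{3/2}),  u = L² − r² sin²θ = 0.0524592 m².
Substituting r = 0.0582 m, L = 0.2335 m, θ = 128.7°: d²x/dθ² = +0.039388 m.
a = ω²·d²x/dθ² = (184.5)²·(+0.039388) = +1341 m/s²;  |a| = 1341 m/s².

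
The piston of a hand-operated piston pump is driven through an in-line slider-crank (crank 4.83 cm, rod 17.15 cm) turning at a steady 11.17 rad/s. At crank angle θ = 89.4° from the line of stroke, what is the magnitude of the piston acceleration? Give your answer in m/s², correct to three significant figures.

ω = 11.17 rad/s
x(θ) = r cosθ + √(L² − r² sin²θ); with ω constant, a = ω²·d²x/dθ².
d²x/dθ² = −r cosθ − r²(cos2θ)/√u − r⁴ sin²2θ/(4u^{3/2}),  u = L² − r² sin²θ = 0.0270796 m².
Substituting r = 0.0483 m, L = 0.1715 m, θ = 89.4°: d²x/dθ² = +0.013668 m.
a = ω²·d²x/dθ² = (11.17)²·(+0.013668) = +1.7053 m/s²;  |a| = 1.7053 m/s².

1.71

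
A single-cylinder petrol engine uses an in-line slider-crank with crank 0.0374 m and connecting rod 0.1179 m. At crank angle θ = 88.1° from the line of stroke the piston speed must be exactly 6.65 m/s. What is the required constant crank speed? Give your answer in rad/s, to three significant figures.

176

For an in-line slider-crank, |v_piston| = rω|sinθ|·[1 + r cosθ/√(L² − r² sin²θ)].
With r = 0.0374 m, L = 0.1179 m, θ = 88.1°: the bracketed kinematic factor |dx/dθ| = 0.037794 m.
ω = v/|dx/dθ| = 6.65/0.037794 = 175.95 rad/s.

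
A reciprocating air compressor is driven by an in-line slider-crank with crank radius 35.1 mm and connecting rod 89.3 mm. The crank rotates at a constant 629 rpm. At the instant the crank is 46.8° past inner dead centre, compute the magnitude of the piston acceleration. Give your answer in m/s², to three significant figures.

103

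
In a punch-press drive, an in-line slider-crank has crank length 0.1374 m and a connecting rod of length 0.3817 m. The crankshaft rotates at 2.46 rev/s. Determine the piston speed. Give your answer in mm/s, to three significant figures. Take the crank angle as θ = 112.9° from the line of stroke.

ω = 2π·2.46 = 15.46 rad/s
For an in-line slider-crank, x = r cosθ + √(L² − r² sin²θ), so v = −rω sinθ·[1 + r cosθ/√(L² − r² sin²θ)].
With r = 0.1374 m, L = 0.3817 m, θ = 112.9°: √(L² − r² sin²θ) = 0.3601 m.
v = −0.1374·15.46·0.92119·[1 + 0.1374·-0.38912/0.3601] = -1.6659 m/s.
|v| = 1.6659 m/s = 1665.9 mm/s.

1670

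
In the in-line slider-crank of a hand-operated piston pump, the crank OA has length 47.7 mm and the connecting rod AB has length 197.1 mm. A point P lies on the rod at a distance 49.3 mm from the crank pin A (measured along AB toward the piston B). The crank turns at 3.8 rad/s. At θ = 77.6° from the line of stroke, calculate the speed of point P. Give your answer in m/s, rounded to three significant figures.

ω = 3.8 rad/s.  Crank-pin speed |V_A| = rω = 0.18126 m/s, perpendicular to OA.
Rod angle: sinφ = −(r/L) sinθ ⇒ φ = -13.672°; ω_rod = −rω cosθ/√(L²−r²sin²θ) = -0.20324 rad/s.
V_P = V_A + ω_rod × AP, with AP = 0.0493 m along the rod.
Components: V_Px = −rω sinθ − a·ω_rod·sinφ = -0.1794 m/s;  V_Py = rω cosθ + a·ω_rod·cosφ = +0.029187 m/s.
|V_P| = √(V_Px² + V_Py²) = 0.18176 m/s.

0.182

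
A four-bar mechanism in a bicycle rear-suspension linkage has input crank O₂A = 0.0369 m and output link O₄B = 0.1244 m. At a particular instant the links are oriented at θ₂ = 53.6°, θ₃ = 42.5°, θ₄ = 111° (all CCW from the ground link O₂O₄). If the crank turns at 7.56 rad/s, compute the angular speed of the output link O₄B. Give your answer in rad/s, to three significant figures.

0.464

ω₂ = 7.56 rad/s
Differentiating the loop-closure r₂e^{iθ₂}+r₃e^{iθ₃}=r₁+r₄e^{iθ₄} gives r₂ω₂e^{iθ₂}+r₃ω₃e^{iθ₃}=r₄ω₄e^{iθ₄}.
Eliminating the other unknown: ω₄ = r₂ω₂ sin(θ₂−θ₃) / [r₄ sin(θ₄−θ₃)].
Numerator sine = +0.19252; denominator sine = +0.93042.
Result = 0.0369·7.56·(+0.19252) / (0.1244·(+0.93042)) = +0.46401 rad/s; magnitude 0.46401 rad/s.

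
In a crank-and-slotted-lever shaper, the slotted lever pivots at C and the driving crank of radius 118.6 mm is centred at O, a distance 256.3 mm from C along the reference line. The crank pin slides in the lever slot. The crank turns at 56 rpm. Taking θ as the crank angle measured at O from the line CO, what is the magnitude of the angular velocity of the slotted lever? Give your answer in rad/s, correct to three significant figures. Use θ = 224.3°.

ω = 5.864 rad/s (from 56 rpm).
Crank pin A relative to C: A = (d + r cosθ, r sinθ); lever angle φ = atan2(r sinθ, d + r cosθ).
Differentiating tanφ: φ̇ = rω(d cosθ + r)/(d² + r² + 2dr cosθ).
d² + r² + 2dr cosθ = |CA|² = 0.0362456 m²;  d cosθ + r = -0.064832 m.
|ω_lever| = |0.1186·5.864·-0.064832| / 0.0362456 = 1.244 rad/s.

1.24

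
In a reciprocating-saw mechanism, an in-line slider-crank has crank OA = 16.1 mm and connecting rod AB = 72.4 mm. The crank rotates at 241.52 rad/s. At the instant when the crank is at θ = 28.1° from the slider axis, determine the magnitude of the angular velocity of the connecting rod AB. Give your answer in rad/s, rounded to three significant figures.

ω = 241.5 rad/s
The rod makes angle φ with the slider axis where L sinφ = r sinθ; differentiating, L cosφ·φ̇ = r ω cosθ.
L cosφ = √(L² − r² sin²θ) = 0.072002 m.
|ω_rod| = r ω |cosθ| / √(L² − r² sin²θ) = 0.0161·241.5·0.88213/0.072002 = 47.639 rad/s.

47.6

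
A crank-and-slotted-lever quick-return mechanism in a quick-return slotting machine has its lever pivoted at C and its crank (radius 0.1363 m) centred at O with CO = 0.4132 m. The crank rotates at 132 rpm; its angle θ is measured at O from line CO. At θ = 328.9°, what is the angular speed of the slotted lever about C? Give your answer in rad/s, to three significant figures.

3.23

ω = 13.82 rad/s (from 132 rpm).
Crank pin A relative to C: A = (d + r cosθ, r sinθ); lever angle φ = atan2(r sinθ, d + r cosθ).
Differentiating tanφ: φ̇ = rω(d cosθ + r)/(d² + r² + 2dr cosθ).
d² + r² + 2dr cosθ = |CA|² = 0.28576 m²;  d cosθ + r = +0.49011 m.
|ω_lever| = |0.1363·13.82·+0.49011| / 0.28576 = 3.2314 rad/s.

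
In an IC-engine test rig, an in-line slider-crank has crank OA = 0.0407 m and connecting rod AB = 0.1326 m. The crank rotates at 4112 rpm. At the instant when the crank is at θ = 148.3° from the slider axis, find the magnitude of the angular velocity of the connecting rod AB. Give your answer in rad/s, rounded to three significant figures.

ω = 430.6 rad/s (converted from 4112 rpm).
The rod makes angle φ with the slider axis where L sinφ = r sinθ; differentiating, L cosφ·φ̇ = r ω cosθ.
L cosφ = √(L² − r² sin²θ) = 0.13086 m.
|ω_rod| = r ω |cosθ| / √(L² − r² sin²θ) = 0.0407·430.6·0.85081/0.13086 = 113.94 rad/s.

114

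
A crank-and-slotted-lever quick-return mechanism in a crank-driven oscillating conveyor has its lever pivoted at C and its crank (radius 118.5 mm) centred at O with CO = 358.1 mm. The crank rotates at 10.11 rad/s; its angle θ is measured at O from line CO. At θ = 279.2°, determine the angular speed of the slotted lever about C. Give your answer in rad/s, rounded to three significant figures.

1.35

ω = 10.11 rad/s
Crank pin A relative to C: A = (d + r cosθ, r sinθ); lever angle φ = atan2(r sinθ, d + r cosθ).
Differentiating tanφ: φ̇ = rω(d cosθ + r)/(d² + r² + 2dr cosθ).
d² + r² + 2dr cosθ = |CA|² = 0.155847 m²;  d cosθ + r = +0.17575 m.
|ω_lever| = |0.1185·10.11·+0.17575| / 0.155847 = 1.3511 rad/s.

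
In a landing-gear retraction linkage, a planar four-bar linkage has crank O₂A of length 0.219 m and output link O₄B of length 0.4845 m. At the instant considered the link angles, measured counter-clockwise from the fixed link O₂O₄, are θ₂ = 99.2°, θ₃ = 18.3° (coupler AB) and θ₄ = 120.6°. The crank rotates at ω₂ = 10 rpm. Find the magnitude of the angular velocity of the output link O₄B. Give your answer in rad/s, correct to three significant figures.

ω₂ = 1.047 rad/s (from 10 rpm).
Differentiating the loop-closure r₂e^{iθ₂}+r₃e^{iθ₃}=r₁+r₄e^{iθ₄} gives r₂ω₂e^{iθ₂}+r₃ω₃e^{iθ₃}=r₄ω₄e^{iθ₄}.
Eliminating the other unknown: ω₄ = r₂ω₂ sin(θ₂−θ₃) / [r₄ sin(θ₄−θ₃)].
Numerator sine = +0.98741; denominator sine = +0.97705.
Result = 0.219·1.047·(+0.98741) / (0.4845·(+0.97705)) = +0.47837 rad/s; magnitude 0.47837 rad/s.

0.478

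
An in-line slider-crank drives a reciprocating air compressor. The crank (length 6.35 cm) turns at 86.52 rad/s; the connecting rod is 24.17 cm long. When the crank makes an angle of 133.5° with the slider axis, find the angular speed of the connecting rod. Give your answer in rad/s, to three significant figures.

ω = 86.52 rad/s
The rod makes angle φ with the slider axis where L sinφ = r sinθ; differentiating, L cosφ·φ̇ = r ω cosθ.
L cosφ = √(L² − r² sin²θ) = 0.23727 m.
|ω_rod| = r ω |cosθ| / √(L² − r² sin²θ) = 0.0635·86.52·0.68835/0.23727 = 15.939 rad/s.

15.9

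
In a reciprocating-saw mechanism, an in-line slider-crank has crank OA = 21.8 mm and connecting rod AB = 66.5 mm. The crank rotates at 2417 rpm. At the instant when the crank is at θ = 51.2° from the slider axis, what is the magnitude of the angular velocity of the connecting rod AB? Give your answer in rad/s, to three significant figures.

ω = 253.1 rad/s (converted from 2417 rpm).
The rod makes angle φ with the slider axis where L sinφ = r sinθ; differentiating, L cosφ·φ̇ = r ω cosθ.
L cosφ = √(L² − r² sin²θ) = 0.064293 m.
|ω_rod| = r ω |cosθ| / √(L² − r² sin²θ) = 0.0218·253.1·0.62660/0.064293 = 53.776 rad/s.

53.8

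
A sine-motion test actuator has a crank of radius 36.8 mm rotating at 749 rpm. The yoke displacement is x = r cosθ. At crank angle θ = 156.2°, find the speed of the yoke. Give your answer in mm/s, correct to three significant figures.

ω = 78.44 rad/s (from 749 rpm).
x = r cosθ ⇒ ẋ = −rω sinθ.
|v| = rω|sinθ| = 0.0368·78.44·|sin 156.2°| = 1.1648 m/s = 1164.8 mm/s.

1160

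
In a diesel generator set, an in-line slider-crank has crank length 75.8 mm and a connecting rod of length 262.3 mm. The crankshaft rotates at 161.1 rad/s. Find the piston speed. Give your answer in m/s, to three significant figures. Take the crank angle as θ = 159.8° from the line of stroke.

3.07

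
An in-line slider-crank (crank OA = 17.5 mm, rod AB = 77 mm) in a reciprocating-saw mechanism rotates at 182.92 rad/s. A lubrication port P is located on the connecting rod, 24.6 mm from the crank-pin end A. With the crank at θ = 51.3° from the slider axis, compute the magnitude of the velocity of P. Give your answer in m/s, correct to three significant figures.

ω = 182.9 rad/s.  Crank-pin speed |V_A| = rω = 3.2011 m/s, perpendicular to OA.
Rod angle: sinφ = −(r/L) sinθ ⇒ φ = -10.217°; ω_rod = −rω cosθ/√(L²−r²sin²θ) = -26.412 rad/s.
V_P = V_A + ω_rod × AP, with AP = 0.0246 m along the rod.
Components: V_Px = −rω sinθ − a·ω_rod·sinφ = -2.6135 m/s;  V_Py = rω cosθ + a·ω_rod·cosφ = +1.362 m/s.
|V_P| = √(V_Px² + V_Py²) = 2.9471 m/s.

2.95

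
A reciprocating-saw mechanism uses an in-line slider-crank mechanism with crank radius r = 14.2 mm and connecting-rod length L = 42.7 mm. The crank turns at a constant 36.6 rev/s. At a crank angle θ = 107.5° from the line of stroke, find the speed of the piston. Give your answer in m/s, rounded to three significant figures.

2.79

ω = 2π·36.6 = 230 rad/s
For an in-line slider-crank, x = r cosθ + √(L² − r² sin²θ), so v = −rω sinθ·[1 + r cosθ/√(L² − r² sin²θ)].
With r = 0.0142 m, L = 0.0427 m, θ = 107.5°: √(L² − r² sin²θ) = 0.040495 m.
v = −0.0142·230·0.95372·[1 + 0.0142·-0.30071/0.040495] = -2.786 m/s.
|v| = 2.786 m/s.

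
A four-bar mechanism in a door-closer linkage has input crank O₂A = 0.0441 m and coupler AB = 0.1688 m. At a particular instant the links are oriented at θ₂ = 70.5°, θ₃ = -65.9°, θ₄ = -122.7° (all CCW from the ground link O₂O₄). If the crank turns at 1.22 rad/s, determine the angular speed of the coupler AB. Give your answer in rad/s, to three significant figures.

0.0870

ω₂ = 1.22 rad/s
Differentiating the loop-closure r₂e^{iθ₂}+r₃e^{iθ₃}=r₁+r₄e^{iθ₄} gives r₂ω₂e^{iθ₂}+r₃ω₃e^{iθ₃}=r₄ω₄e^{iθ₄}.
Eliminating the other unknown: ω₃ = r₂ω₂ sin(θ₄−θ₂) / [r₃ sin(θ₃−θ₄)].
Numerator sine = +0.22835; denominator sine = +0.83676.
Result = 0.0441·1.22·(+0.22835) / (0.1688·(+0.83676)) = +0.086981 rad/s; magnitude 0.086981 rad/s.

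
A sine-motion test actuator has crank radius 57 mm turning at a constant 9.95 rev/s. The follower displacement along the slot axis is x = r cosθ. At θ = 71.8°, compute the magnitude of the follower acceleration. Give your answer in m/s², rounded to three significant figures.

69.6

ω = 62.52 rad/s (from 9.95 rev/s).
x = r cosθ ⇒ ẍ = −rω² cosθ (ω constant).
|a| = rω²|cosθ| = 0.057·(62.52)²·|cos 71.8°| = 69.583 m/s².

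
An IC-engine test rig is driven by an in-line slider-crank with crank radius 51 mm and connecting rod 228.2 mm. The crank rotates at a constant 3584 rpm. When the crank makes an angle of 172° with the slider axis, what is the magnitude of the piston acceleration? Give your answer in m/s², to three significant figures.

5570

ω = 2π·3584/60 = 375.3 rad/s
x(θ) = r cosθ + √(L² − r² sin²θ); with ω constant, a = ω²·d²x/dθ².
d²x/dθ² = −r cosθ − r²(cos2θ)/√u − r⁴ sin²2θ/(4u^{3/2}),  u = L² − r² sin²θ = 0.0520249 m².
Substituting r = 0.051 m, L = 0.2282 m, θ = 172°: d²x/dθ² = +0.039531 m.
a = ω²·d²x/dθ² = (375.3)²·(+0.039531) = +5568.4 m/s²;  |a| = 5568.4 m/s².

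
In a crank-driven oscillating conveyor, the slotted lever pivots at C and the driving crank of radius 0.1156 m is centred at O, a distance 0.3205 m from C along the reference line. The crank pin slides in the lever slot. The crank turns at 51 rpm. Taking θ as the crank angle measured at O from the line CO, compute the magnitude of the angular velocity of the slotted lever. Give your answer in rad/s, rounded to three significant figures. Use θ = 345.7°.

ω = 5.341 rad/s (from 51 rpm).
Crank pin A relative to C: A = (d + r cosθ, r sinθ); lever angle φ = atan2(r sinθ, d + r cosθ).
Differentiating tanφ: φ̇ = rω(d cosθ + r)/(d² + r² + 2dr cosθ).
d² + r² + 2dr cosθ = |CA|² = 0.187887 m²;  d cosθ + r = +0.42617 m.
|ω_lever| = |0.1156·5.341·+0.42617| / 0.187887 = 1.4004 rad/s.

1.40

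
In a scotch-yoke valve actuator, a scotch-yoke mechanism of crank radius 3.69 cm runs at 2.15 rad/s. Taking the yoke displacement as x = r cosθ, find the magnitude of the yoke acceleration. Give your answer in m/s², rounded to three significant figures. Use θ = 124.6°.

0.0969

ω = 2.15 rad/s
x = r cosθ ⇒ ẍ = −rω² cosθ (ω constant).
|a| = rω²|cosθ| = 0.0369·(2.15)²·|cos 124.6°| = 0.096857 m/s².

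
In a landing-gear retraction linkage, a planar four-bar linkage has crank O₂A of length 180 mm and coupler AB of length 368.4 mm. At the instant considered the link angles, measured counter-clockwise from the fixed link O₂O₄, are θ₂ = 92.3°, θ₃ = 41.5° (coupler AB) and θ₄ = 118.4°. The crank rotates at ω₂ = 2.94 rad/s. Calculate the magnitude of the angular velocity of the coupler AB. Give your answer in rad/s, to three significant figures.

0.649

ω₂ = 2.94 rad/s
Differentiating the loop-closure r₂e^{iθ₂}+r₃e^{iθ₃}=r₁+r₄e^{iθ₄} gives r₂ω₂e^{iθ₂}+r₃ω₃e^{iθ₃}=r₄ω₄e^{iθ₄}.
Eliminating the other unknown: ω₃ = r₂ω₂ sin(θ₄−θ₂) / [r₃ sin(θ₃−θ₄)].
Numerator sine = +0.43994; denominator sine = -0.97398.
Result = 0.18·2.94·(+0.43994) / (0.3684·(-0.97398)) = -0.64885 rad/s; magnitude 0.64885 rad/s.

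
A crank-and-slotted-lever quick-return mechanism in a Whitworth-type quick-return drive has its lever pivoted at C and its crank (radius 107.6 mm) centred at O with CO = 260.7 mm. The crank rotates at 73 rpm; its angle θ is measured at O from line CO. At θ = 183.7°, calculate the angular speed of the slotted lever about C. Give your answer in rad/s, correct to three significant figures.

ω = 7.645 rad/s (from 73 rpm).
Crank pin A relative to C: A = (d + r cosθ, r sinθ); lever angle φ = atan2(r sinθ, d + r cosθ).
Differentiating tanφ: φ̇ = rω(d cosθ + r)/(d² + r² + 2dr cosθ).
d² + r² + 2dr cosθ = |CA|² = 0.0235565 m²;  d cosθ + r = -0.15256 m.
|ω_lever| = |0.1076·7.645·-0.15256| / 0.0235565 = 5.327 rad/s.

5.33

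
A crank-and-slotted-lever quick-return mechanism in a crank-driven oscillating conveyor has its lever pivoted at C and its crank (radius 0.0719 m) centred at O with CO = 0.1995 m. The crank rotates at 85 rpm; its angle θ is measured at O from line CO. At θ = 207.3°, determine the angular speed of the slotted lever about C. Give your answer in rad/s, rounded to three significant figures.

ω = 8.901 rad/s (from 85 rpm).
Crank pin A relative to C: A = (d + r cosθ, r sinθ); lever angle φ = atan2(r sinθ, d + r cosθ).
Differentiating tanφ: φ̇ = rω(d cosθ + r)/(d² + r² + 2dr cosθ).
d² + r² + 2dr cosθ = |CA|² = 0.0194771 m²;  d cosθ + r = -0.10538 m.
|ω_lever| = |0.0719·8.901·-0.10538| / 0.0194771 = 3.4626 rad/s.

3.46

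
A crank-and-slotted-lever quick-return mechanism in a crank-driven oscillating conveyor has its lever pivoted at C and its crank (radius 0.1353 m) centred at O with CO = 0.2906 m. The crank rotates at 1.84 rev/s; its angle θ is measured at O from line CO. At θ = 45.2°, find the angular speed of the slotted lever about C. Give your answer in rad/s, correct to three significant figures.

ω = 11.56 rad/s (from 1.84 rev/s).
Crank pin A relative to C: A = (d + r cosθ, r sinθ); lever angle φ = atan2(r sinθ, d + r cosθ).
Differentiating tanφ: φ̇ = rω(d cosθ + r)/(d² + r² + 2dr cosθ).
d² + r² + 2dr cosθ = |CA|² = 0.158164 m²;  d cosθ + r = +0.34007 m.
|ω_lever| = |0.1353·11.56·+0.34007| / 0.158164 = 3.3632 rad/s.

3.36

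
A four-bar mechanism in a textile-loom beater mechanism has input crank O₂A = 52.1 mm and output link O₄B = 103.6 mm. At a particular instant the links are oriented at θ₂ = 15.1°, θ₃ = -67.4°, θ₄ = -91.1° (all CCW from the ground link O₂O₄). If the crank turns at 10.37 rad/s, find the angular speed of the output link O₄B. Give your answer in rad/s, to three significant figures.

ω₂ = 10.37 rad/s
Differentiating the loop-closure r₂e^{iθ₂}+r₃e^{iθ₃}=r₁+r₄e^{iθ₄} gives r₂ω₂e^{iθ₂}+r₃ω₃e^{iθ₃}=r₄ω₄e^{iθ₄}.
Eliminating the other unknown: ω₄ = r₂ω₂ sin(θ₂−θ₃) / [r₄ sin(θ₄−θ₃)].
Numerator sine = +0.99144; denominator sine = -0.40195.
Result = 0.0521·10.37·(+0.99144) / (0.1036·(-0.40195)) = -12.863 rad/s; magnitude 12.863 rad/s.

12.9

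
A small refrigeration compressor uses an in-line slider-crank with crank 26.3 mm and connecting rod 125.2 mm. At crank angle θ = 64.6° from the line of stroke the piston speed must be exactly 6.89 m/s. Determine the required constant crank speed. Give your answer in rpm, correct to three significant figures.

2540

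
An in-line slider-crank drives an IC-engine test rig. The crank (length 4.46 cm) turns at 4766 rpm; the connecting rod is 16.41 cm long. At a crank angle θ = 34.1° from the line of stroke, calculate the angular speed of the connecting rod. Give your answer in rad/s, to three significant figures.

114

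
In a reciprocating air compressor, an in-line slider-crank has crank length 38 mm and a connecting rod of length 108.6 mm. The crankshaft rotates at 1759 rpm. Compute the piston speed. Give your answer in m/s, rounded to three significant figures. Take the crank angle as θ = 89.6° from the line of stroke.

7.02

ω = 2π·1759/60 = 184.2 rad/s
For an in-line slider-crank, x = r cosθ + √(L² − r² sin²θ), so v = −rω sinθ·[1 + r cosθ/√(L² − r² sin²θ)].
With r = 0.038 m, L = 0.1086 m, θ = 89.6°: √(L² − r² sin²θ) = 0.10174 m.
v = −0.038·184.2·0.99998·[1 + 0.038·0.00698/0.10174] = -7.0178 m/s.
|v| = 7.0178 m/s.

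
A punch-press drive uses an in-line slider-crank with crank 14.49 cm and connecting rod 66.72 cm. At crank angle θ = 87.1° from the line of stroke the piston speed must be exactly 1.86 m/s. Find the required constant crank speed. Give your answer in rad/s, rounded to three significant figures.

12.7

For an in-line slider-crank, |v_piston| = rω|sinθ|·[1 + r cosθ/√(L² − r² sin²θ)].
With r = 0.1449 m, L = 0.6672 m, θ = 87.1°: the bracketed kinematic factor |dx/dθ| = 0.14634 m.
ω = v/|dx/dθ| = 1.86/0.14634 = 12.71 rad/s.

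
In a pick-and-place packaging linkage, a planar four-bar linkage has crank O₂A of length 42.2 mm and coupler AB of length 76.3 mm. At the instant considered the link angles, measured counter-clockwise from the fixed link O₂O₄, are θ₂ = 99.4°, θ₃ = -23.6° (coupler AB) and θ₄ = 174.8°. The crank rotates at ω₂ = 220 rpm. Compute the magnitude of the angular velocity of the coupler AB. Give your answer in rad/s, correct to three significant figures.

ω₂ = 23.04 rad/s (from 220 rpm).
Differentiating the loop-closure r₂e^{iθ₂}+r₃e^{iθ₃}=r₁+r₄e^{iθ₄} gives r₂ω₂e^{iθ₂}+r₃ω₃e^{iθ₃}=r₄ω₄e^{iθ₄}.
Eliminating the other unknown: ω₃ = r₂ω₂ sin(θ₄−θ₂) / [r₃ sin(θ₃−θ₄)].
Numerator sine = +0.96771; denominator sine = +0.31565.
Result = 0.0422·23.04·(+0.96771) / (0.0763·(+0.31565)) = +39.064 rad/s; magnitude 39.064 rad/s.

39.1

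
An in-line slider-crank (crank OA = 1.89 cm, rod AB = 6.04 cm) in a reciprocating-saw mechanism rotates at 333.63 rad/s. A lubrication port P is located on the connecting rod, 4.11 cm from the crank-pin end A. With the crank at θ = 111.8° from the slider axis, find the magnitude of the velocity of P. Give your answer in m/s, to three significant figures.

ω = 333.6 rad/s.  Crank-pin speed |V_A| = rω = 6.3056 m/s, perpendicular to OA.
Rod angle: sinφ = −(r/L) sinθ ⇒ φ = -16.890°; ω_rod = −rω cosθ/√(L²−r²sin²θ) = +40.518 rad/s.
V_P = V_A + ω_rod × AP, with AP = 0.0411 m along the rod.
Components: V_Px = −rω sinθ − a·ω_rod·sinφ = -5.3708 m/s;  V_Py = rω cosθ + a·ω_rod·cosφ = -0.74826 m/s.
|V_P| = √(V_Px² + V_Py²) = 5.4227 m/s.

5.42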